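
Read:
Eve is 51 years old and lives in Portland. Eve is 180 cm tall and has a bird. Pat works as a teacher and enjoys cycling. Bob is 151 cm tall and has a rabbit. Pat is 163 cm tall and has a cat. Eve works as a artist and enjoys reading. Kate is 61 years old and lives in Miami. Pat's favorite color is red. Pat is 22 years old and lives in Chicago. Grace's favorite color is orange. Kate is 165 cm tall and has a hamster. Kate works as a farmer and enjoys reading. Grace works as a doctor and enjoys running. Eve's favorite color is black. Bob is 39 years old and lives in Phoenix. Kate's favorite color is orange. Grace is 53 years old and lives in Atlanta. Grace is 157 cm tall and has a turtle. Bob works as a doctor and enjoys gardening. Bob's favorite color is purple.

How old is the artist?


The artist is Eve, age 51

51


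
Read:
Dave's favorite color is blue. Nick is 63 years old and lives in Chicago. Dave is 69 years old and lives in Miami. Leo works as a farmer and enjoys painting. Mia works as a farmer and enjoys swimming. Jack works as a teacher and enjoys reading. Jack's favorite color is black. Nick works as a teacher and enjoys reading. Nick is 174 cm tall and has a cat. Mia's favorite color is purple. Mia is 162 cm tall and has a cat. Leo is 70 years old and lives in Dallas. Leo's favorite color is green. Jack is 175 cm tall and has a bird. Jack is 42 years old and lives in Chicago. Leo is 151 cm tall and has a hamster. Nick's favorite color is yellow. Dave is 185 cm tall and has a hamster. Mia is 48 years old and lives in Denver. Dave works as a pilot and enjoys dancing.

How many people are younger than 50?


Filter: 2

2


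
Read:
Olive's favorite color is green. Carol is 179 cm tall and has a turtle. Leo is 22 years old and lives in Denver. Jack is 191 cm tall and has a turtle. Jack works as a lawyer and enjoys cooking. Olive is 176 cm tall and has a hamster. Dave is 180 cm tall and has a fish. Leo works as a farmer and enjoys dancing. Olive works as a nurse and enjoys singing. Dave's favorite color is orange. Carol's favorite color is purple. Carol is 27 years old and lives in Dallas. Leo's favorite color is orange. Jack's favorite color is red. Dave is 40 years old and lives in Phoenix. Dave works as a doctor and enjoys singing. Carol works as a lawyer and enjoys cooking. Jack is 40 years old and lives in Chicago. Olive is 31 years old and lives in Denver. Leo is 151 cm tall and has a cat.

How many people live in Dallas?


Count in Dallas: 1

1


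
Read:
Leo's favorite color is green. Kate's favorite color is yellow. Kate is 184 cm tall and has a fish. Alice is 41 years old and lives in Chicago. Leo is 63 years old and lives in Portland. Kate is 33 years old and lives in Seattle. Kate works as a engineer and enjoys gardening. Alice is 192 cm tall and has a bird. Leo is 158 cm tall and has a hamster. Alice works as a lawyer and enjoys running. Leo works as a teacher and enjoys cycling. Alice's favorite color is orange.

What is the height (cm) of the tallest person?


Tallest: Alice at 192 cm

192


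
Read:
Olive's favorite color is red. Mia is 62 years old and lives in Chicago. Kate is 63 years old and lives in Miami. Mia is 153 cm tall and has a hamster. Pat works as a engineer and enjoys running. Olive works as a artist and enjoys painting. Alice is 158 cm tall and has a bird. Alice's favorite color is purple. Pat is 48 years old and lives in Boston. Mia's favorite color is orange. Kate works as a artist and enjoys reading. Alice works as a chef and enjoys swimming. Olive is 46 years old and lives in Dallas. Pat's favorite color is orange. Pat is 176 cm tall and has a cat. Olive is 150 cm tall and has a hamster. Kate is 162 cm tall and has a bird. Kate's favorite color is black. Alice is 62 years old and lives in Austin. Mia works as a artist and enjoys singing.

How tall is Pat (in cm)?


Pat is 176 cm tall

176


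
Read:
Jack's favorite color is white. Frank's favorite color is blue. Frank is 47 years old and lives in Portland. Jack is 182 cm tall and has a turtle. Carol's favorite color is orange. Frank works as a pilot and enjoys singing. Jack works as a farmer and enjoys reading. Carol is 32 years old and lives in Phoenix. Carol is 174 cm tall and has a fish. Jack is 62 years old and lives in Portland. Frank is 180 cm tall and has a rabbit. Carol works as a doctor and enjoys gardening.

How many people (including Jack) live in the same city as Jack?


Jack lives in Portland. Count = 2

2


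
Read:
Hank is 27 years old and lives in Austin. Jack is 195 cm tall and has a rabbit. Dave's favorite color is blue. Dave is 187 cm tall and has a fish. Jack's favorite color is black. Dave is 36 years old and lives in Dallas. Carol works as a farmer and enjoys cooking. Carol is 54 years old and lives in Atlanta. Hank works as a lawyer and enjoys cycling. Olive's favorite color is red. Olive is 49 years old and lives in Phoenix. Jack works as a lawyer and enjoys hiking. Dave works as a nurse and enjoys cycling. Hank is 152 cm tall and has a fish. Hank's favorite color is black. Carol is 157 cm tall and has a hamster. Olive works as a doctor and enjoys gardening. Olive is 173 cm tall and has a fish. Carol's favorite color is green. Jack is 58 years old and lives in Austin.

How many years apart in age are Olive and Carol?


49 vs 54, diff = 5

5


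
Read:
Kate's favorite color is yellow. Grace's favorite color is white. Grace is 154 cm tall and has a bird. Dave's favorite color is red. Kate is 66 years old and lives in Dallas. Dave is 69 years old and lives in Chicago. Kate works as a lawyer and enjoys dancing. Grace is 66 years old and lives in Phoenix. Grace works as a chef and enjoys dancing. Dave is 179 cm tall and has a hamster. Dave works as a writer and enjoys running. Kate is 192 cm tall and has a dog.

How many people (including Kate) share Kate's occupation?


Kate is a lawyer. Count = 1

1


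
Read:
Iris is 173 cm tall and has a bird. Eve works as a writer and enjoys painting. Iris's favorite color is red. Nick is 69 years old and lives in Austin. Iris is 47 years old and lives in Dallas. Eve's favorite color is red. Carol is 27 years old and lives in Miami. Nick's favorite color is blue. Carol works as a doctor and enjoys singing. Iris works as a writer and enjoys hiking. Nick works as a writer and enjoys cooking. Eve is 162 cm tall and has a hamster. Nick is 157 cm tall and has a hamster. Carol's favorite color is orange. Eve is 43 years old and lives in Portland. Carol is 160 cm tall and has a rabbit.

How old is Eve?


Eve is 43 years old

43


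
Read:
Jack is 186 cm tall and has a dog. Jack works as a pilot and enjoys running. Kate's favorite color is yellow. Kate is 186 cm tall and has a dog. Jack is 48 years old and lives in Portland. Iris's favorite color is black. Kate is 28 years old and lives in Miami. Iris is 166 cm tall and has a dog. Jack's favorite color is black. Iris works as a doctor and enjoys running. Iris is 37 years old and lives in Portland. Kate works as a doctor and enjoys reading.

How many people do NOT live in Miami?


Not in Miami: 2

2


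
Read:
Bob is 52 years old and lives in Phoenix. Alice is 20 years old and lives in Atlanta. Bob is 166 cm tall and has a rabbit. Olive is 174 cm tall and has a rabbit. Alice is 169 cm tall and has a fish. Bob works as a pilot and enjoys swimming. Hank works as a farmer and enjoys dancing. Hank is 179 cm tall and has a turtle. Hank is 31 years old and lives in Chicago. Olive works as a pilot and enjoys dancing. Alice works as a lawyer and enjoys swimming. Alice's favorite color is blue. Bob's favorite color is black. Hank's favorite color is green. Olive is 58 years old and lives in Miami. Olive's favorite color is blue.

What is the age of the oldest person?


Oldest: Olive at 58

58


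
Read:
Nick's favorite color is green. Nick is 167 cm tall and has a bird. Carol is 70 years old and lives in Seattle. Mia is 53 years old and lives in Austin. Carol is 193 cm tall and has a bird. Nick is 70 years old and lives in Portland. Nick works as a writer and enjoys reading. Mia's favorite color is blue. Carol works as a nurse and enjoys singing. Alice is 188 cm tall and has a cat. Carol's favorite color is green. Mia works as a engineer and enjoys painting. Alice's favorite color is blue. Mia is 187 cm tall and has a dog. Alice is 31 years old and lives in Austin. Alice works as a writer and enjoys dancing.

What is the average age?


Sum=224, n=4, avg=56

56


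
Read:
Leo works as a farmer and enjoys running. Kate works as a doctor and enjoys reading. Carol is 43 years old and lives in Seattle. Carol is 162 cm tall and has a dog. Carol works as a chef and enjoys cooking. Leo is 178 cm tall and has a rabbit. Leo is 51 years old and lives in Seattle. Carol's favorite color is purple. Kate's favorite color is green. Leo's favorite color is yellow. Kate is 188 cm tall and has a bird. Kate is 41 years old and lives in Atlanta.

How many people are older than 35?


Filter: 3

3


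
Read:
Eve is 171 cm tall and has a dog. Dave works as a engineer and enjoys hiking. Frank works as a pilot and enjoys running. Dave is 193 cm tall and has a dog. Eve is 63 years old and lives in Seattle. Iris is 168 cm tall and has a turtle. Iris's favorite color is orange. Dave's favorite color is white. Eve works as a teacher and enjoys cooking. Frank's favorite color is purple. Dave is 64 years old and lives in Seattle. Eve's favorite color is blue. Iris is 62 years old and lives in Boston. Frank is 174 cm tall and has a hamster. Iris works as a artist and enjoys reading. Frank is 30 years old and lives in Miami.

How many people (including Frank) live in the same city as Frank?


Frank lives in Miami. Count = 1

1


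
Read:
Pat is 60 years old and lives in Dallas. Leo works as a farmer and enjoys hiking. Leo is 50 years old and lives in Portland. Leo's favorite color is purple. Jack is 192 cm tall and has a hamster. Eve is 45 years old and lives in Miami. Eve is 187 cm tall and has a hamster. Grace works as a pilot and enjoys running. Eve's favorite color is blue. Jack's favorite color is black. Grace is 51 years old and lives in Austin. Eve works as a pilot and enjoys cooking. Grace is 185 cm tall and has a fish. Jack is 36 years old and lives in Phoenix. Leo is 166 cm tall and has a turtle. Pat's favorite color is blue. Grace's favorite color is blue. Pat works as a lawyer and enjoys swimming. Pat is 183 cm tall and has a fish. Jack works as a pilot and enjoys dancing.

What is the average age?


Sum=242, n=5, avg=48.4

48.4


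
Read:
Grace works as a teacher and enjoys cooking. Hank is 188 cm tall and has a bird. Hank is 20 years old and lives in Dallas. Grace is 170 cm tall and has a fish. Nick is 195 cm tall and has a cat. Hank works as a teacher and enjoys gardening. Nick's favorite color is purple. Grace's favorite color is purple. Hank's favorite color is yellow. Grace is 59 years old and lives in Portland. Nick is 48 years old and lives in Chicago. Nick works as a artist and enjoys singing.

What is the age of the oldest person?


Oldest: Grace at 59

59


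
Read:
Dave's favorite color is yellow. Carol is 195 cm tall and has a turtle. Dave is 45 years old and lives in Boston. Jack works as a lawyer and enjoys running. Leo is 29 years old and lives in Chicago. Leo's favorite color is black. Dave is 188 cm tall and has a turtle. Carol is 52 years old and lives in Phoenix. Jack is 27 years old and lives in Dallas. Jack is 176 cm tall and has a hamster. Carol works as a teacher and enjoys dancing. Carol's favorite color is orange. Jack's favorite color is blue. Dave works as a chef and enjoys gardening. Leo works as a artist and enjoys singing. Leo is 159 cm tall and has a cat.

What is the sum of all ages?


52+27+45+29 = 153

153


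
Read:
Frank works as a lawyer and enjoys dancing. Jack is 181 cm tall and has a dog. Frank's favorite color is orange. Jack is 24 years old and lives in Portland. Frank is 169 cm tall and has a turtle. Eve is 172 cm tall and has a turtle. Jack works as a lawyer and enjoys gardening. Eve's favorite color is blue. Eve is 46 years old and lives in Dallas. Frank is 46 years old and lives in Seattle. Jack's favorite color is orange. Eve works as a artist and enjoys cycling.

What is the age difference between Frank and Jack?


|46 - 24| = 22

22


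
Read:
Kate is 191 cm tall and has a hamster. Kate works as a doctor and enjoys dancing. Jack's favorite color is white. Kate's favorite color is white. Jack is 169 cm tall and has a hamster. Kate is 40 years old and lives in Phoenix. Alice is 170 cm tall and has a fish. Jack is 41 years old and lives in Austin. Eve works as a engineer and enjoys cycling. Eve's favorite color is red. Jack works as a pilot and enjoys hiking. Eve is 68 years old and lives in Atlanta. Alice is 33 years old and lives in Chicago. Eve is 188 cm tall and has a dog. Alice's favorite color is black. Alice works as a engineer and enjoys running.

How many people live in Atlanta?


Count in Atlanta: 1

1


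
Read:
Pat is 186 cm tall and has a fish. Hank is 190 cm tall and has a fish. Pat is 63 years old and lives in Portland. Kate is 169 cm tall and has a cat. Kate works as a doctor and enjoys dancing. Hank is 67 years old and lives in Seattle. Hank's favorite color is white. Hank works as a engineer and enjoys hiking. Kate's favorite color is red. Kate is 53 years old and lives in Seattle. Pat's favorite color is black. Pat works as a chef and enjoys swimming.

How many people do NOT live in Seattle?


Not in Seattle: 1

1


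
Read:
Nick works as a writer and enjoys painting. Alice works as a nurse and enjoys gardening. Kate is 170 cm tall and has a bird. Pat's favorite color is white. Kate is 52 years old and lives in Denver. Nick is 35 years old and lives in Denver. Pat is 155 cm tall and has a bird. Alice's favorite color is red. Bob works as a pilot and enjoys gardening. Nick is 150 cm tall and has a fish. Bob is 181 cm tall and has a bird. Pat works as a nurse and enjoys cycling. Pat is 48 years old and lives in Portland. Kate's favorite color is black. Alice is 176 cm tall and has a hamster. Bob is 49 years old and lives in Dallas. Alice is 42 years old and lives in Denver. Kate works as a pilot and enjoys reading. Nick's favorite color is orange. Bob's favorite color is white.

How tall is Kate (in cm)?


Kate is 170 cm tall

170


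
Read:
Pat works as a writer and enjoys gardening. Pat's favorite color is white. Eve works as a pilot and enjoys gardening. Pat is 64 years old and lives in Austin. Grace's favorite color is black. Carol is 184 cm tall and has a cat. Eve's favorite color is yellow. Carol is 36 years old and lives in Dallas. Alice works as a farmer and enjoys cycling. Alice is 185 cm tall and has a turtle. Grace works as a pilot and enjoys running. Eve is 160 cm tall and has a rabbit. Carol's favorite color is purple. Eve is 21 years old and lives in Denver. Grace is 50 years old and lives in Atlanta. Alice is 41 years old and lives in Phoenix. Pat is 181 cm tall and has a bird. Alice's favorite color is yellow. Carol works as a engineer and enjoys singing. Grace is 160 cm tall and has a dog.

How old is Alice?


Alice is 41 years old

41


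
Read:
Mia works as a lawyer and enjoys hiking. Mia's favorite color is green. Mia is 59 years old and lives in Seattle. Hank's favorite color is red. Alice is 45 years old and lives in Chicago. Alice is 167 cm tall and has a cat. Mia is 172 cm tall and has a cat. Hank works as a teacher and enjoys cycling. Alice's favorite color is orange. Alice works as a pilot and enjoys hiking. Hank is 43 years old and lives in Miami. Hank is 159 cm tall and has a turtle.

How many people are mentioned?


People: Alice, Hank, Mia. Count = 3

3


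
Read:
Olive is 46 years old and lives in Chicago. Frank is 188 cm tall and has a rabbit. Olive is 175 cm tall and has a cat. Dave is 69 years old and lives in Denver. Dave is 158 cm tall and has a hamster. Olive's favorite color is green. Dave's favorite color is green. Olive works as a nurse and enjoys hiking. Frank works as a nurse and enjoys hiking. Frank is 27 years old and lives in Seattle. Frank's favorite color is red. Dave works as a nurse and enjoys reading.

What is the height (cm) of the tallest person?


Tallest: Frank at 188 cm

188


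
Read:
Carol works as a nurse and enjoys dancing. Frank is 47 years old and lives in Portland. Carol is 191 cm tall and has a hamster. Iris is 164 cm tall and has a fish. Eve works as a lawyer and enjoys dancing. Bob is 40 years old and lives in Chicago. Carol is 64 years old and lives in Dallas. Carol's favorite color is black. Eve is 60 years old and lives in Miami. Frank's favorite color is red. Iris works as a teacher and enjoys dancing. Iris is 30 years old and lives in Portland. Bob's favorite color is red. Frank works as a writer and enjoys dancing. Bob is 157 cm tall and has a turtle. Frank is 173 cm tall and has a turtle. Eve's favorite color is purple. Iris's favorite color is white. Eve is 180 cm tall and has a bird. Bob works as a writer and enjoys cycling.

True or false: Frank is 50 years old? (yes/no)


Frank is actually 47. no

no


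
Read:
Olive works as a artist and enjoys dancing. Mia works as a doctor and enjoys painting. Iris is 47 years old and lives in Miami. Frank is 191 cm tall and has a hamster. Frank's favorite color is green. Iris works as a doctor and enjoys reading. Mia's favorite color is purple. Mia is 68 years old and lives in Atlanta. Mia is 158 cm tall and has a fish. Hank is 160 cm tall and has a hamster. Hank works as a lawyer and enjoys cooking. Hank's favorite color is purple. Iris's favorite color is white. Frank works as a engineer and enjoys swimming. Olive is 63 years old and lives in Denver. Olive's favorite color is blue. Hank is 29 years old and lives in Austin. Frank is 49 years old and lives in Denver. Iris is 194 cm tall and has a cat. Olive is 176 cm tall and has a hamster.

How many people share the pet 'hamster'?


Count: 3

3


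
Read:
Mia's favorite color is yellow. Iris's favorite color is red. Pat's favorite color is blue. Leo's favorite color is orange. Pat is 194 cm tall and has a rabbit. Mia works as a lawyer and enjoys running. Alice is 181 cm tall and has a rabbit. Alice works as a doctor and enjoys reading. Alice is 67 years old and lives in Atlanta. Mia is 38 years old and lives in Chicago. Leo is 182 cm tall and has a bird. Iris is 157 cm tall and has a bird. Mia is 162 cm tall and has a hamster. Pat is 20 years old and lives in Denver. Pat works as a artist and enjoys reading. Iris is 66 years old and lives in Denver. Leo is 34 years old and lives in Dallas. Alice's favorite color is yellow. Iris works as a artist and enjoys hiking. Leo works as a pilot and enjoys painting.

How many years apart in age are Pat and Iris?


20 vs 66, diff = 46

46


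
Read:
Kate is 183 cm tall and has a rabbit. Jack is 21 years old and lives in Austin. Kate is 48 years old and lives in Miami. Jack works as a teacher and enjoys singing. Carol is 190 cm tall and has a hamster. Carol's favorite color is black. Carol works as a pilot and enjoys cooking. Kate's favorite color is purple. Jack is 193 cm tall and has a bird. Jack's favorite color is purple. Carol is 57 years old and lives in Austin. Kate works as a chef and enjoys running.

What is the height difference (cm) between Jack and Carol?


|193 - 190| = 3

3


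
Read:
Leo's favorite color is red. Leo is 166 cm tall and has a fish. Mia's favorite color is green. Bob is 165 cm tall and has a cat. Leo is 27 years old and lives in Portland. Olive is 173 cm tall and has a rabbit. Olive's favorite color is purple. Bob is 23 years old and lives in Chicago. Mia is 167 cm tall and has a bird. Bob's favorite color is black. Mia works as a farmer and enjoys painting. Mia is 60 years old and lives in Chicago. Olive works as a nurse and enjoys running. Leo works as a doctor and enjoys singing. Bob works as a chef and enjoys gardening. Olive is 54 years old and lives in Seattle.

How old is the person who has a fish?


Person with fish is Leo, age 27

27


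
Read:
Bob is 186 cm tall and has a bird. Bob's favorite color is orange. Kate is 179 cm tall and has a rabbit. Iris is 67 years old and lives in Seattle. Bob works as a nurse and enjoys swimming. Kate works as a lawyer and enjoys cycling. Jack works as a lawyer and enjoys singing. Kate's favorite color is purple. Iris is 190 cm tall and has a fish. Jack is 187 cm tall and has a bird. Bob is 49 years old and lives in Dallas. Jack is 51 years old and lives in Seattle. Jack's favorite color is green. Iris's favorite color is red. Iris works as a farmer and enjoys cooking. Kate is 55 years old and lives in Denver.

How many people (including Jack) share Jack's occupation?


Jack is a lawyer. Count = 2

2


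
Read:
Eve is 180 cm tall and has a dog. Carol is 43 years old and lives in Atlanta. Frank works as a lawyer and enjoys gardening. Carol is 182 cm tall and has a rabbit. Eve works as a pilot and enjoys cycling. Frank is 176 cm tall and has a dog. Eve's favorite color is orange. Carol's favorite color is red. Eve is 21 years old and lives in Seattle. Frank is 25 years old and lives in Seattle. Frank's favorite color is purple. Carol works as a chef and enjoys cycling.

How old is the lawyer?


The lawyer is Frank, age 25

25


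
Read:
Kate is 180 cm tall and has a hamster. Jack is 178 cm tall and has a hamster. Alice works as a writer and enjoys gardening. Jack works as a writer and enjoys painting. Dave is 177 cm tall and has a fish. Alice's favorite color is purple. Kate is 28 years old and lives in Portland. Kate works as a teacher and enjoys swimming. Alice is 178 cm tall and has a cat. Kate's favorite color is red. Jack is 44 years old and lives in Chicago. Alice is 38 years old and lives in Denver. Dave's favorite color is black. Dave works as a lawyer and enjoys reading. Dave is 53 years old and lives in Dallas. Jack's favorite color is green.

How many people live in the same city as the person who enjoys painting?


Person with hobby painting is Jack, city Chicago. Count = 1

1


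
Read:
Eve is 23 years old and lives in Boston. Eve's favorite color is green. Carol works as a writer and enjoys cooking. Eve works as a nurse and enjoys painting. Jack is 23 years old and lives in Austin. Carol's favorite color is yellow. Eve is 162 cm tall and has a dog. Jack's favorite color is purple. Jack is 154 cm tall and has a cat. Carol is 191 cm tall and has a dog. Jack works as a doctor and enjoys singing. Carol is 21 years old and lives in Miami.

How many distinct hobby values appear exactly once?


Unique hobby values: 3

3


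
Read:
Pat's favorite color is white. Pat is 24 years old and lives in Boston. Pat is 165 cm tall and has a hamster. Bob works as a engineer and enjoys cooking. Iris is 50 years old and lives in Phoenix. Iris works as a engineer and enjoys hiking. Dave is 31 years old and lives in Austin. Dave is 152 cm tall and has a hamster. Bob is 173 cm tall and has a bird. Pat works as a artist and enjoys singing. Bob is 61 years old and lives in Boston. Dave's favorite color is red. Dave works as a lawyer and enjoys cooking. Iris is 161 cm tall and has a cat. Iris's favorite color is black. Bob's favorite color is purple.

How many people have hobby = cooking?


Count: 2

2


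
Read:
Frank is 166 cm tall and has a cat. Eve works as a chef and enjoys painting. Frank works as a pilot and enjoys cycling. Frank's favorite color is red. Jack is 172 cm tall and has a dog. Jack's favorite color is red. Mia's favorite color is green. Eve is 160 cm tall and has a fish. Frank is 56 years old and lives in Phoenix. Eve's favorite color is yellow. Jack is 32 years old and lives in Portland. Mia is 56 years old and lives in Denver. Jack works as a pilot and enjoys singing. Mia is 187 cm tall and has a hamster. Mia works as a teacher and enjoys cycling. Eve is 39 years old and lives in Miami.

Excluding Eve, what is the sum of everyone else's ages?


Sum (excluding Eve): 144

144


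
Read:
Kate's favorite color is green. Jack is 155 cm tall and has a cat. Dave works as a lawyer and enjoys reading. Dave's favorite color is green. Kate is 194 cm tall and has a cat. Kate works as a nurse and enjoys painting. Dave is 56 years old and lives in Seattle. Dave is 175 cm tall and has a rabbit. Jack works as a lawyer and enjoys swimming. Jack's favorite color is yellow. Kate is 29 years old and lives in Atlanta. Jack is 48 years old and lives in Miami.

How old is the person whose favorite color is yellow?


Person with favorite color=yellow is Jack, age 48

48


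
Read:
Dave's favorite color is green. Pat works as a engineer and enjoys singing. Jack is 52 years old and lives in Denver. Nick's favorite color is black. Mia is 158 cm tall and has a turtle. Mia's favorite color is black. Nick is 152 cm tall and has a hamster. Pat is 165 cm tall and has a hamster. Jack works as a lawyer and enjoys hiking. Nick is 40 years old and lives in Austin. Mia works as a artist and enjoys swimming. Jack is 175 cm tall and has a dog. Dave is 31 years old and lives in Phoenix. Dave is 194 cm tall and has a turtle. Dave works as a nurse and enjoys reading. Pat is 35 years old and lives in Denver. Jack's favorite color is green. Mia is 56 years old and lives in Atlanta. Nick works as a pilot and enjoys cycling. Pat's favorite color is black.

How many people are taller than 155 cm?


Taller than 155: 4

4


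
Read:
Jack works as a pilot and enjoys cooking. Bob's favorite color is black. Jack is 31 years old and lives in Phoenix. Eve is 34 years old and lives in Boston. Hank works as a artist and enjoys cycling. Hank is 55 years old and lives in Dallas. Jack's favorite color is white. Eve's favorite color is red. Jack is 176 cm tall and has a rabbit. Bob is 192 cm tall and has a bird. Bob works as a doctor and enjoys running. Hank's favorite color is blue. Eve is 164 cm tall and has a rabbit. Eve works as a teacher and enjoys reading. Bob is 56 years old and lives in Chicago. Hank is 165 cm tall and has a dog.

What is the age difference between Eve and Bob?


|34 - 56| = 22

22


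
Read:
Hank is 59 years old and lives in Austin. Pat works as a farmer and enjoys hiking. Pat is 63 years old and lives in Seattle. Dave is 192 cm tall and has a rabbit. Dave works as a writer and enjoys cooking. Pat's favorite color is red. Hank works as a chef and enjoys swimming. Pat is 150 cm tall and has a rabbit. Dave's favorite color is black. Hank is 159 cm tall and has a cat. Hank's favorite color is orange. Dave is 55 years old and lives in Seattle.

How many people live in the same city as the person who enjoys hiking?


Person with hobby hiking is Pat, city Seattle. Count = 2

2


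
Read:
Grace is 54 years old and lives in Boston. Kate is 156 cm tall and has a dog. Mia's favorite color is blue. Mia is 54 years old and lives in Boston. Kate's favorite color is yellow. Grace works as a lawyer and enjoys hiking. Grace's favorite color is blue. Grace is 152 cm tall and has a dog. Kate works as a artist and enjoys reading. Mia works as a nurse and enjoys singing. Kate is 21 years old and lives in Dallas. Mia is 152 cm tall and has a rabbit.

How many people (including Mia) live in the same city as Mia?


Mia lives in Boston. Count = 2

2


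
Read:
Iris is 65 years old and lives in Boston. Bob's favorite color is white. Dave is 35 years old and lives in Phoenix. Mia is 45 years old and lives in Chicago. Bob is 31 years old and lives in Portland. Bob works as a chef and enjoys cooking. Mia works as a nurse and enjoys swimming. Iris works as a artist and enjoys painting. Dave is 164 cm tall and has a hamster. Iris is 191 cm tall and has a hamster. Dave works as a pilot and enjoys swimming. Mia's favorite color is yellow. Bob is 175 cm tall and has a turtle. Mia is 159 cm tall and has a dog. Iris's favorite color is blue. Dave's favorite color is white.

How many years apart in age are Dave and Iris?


35 vs 65, diff = 30

30


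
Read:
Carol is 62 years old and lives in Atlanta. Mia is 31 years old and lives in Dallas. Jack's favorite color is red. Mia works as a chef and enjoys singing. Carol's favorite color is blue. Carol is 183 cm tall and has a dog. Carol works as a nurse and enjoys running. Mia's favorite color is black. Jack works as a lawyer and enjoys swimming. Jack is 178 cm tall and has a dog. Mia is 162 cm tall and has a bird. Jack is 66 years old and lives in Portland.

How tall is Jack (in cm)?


Jack is 178 cm tall

178


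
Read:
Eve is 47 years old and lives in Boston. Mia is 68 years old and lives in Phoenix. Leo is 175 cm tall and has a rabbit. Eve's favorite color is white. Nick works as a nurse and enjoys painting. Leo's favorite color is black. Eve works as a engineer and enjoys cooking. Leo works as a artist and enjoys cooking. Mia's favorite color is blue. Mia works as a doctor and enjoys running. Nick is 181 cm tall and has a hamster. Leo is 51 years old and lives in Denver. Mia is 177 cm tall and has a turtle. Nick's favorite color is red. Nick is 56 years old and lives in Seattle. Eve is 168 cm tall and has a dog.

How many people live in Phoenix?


Count in Phoenix: 1

1


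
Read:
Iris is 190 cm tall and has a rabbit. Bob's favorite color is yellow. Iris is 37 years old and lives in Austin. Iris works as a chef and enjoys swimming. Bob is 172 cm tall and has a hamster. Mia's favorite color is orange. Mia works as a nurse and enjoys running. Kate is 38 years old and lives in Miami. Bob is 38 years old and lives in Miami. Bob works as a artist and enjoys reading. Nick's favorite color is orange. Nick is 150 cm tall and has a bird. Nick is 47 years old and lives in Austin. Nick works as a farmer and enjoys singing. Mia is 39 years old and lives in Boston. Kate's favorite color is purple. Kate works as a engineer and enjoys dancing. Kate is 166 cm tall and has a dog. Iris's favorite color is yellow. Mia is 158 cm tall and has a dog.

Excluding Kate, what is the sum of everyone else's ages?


Sum (excluding Kate): 161

161


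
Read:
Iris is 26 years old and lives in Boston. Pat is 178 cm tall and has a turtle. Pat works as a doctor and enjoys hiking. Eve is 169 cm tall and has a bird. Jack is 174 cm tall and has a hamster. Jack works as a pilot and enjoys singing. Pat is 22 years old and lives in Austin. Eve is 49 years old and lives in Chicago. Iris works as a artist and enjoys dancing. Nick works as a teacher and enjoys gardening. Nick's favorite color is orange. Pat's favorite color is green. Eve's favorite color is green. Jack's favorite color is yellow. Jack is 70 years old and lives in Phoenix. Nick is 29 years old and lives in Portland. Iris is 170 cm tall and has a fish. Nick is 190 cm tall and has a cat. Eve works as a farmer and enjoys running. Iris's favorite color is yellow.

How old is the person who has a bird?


Person with bird is Eve, age 49

49


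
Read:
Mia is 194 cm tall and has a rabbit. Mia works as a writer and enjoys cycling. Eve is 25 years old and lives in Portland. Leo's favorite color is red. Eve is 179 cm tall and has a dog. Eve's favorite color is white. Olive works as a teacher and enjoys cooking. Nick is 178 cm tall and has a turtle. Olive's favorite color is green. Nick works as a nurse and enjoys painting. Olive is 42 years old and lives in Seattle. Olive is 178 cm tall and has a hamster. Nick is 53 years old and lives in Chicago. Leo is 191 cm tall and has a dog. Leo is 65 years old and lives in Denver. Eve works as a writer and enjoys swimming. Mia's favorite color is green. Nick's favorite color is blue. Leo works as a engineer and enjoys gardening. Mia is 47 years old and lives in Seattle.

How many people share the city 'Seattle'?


Count: 2

2


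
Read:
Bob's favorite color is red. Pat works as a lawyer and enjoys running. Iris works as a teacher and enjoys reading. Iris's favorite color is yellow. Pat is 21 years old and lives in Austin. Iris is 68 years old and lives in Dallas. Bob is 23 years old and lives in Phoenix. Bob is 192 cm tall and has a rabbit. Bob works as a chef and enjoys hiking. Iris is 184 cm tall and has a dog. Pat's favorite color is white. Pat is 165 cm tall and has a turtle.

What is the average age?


Sum=112, n=3, avg=37.33

37.33


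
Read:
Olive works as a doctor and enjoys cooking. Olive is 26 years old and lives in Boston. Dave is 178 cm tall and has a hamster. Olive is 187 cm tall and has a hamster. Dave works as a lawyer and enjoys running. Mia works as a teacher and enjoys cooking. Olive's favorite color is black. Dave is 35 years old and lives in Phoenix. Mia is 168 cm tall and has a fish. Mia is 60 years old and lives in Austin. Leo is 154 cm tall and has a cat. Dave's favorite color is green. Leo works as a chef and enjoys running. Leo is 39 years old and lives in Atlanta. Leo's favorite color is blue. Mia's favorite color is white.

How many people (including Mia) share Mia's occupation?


Mia is a teacher. Count = 1

1


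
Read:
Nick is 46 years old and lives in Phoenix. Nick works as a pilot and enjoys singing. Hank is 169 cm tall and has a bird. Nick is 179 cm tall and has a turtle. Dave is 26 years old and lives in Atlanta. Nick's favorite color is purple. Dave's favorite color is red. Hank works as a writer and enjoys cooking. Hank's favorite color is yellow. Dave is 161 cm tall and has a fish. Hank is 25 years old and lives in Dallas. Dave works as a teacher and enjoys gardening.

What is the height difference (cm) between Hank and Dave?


|169 - 161| = 8

8


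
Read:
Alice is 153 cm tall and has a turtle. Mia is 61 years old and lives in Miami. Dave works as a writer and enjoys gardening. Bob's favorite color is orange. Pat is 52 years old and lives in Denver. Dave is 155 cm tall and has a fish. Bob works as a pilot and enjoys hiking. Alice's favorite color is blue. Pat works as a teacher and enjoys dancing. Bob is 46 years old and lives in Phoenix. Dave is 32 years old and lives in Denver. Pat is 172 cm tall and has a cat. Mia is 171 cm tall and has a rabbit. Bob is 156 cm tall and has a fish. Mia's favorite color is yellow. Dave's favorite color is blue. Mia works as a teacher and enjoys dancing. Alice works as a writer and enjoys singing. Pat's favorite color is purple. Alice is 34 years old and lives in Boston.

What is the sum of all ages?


61+32+34+52+46 = 225

225


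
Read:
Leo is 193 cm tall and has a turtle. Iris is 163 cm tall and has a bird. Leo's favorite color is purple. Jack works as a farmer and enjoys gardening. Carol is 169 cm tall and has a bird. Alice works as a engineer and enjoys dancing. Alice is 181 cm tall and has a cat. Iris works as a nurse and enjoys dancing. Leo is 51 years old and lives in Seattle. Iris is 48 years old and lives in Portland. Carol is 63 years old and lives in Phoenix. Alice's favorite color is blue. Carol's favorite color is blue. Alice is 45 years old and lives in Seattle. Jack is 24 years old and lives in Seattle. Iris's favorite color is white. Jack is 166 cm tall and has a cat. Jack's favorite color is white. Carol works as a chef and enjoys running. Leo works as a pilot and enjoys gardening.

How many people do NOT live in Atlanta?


Not in Atlanta: 5

5


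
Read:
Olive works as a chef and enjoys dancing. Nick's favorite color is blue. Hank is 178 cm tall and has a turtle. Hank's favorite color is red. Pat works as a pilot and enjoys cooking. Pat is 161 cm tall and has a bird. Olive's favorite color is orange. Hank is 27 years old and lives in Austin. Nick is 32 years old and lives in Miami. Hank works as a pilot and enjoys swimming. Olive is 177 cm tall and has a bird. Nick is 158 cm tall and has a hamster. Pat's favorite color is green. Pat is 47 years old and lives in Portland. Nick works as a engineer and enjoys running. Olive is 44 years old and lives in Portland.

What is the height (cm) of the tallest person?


Tallest: Hank at 178 cm

178


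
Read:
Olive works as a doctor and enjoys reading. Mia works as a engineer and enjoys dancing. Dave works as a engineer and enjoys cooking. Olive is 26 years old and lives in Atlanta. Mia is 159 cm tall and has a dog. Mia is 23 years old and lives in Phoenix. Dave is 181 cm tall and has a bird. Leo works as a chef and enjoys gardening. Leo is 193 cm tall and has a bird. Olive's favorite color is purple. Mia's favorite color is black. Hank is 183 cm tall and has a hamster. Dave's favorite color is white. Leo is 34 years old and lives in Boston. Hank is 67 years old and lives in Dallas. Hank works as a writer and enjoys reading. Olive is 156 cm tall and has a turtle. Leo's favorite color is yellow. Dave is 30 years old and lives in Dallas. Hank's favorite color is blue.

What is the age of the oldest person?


Oldest: Hank at 67

67


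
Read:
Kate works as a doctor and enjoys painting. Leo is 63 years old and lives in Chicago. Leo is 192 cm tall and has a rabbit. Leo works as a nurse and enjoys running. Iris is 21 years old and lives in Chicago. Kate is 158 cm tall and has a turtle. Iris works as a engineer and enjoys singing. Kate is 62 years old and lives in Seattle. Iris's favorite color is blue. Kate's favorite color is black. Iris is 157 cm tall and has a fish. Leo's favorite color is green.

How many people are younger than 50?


Filter: 1

1


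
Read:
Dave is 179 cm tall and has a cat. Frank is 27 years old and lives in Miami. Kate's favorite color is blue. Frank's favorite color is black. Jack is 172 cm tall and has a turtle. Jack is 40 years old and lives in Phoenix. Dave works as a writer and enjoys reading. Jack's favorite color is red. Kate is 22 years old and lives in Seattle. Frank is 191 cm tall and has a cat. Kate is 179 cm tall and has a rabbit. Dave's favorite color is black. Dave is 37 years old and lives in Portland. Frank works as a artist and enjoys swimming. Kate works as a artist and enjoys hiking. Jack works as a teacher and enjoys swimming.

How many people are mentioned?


People: Jack, Frank, Dave, Kate. Count = 4

4


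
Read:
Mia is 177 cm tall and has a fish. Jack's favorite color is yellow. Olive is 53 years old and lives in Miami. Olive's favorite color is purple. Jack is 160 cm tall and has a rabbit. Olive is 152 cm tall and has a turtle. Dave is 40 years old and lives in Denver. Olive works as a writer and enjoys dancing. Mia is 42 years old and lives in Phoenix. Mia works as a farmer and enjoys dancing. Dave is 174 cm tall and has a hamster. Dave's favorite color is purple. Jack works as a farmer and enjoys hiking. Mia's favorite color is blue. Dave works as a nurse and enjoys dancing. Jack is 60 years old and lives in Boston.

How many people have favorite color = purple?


Count: 2

2


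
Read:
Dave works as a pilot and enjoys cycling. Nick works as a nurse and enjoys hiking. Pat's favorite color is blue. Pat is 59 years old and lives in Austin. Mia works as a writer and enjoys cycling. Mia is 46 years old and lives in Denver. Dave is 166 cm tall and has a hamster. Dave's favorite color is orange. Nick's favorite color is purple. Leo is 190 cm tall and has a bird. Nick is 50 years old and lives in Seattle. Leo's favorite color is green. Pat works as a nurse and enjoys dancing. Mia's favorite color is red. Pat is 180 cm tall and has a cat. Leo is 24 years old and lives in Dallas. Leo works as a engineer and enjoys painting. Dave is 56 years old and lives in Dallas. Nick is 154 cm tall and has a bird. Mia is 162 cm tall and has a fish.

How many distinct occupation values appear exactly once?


Unique occupation values: 3

3


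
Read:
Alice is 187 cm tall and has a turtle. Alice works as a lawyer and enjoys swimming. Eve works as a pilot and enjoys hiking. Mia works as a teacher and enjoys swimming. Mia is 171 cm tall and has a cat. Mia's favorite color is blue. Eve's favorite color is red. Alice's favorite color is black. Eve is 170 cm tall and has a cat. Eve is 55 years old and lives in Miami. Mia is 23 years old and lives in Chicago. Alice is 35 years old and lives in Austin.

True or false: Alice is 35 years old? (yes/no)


Alice is actually 35. yes

yes
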